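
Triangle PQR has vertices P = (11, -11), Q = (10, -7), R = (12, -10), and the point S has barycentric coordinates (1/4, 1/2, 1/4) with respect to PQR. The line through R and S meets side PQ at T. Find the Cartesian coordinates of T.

(31/3, -25/3)

Line RS meets PQ where the R-coordinate vanishes; zeroing S's R-weight and renormalizing leaves P, Q-weights 1/4 : 1/2 → (1/3, 2/3).
So T = (1/3)·P + (2/3)·Q = (31/3, -25/3).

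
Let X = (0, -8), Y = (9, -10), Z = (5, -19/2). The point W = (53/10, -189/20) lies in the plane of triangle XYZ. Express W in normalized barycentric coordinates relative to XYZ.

Signed area of the reference triangle: [XYZ] = ½·(0·(-10−(-19/2)) + 9·(-19/2−(-8)) + 5·(-8−(-10))) = ½·(0 − 27/2 + 10) = -7/4.
[WYZ] = ½·((53/10)·(-10−(-19/2)) + 9·(-19/2−(-189/20)) + 5·(-189/20−(-10))) = ½·(-53/20 − 9/20 + 11/4) = -7/40, so the X-coordinate is (-7/40)/(-7/4) = 1/10.
[XWZ] = ½·(0·(-189/20−(-19/2)) + (53/10)·(-19/2−(-8)) + 5·(-8−(-189/20))) = ½·(0 − 159/20 + 29/4) = -7/20, so the Y-coordinate is 1/5.
[XYW] = ½·(0·(-10−(-189/20)) + 9·(-189/20−(-8)) + (53/10)·(-8−(-10))) = ½·(0 − 261/20 + 53/5) = -49/40, so the Z-coordinate is 7/10.

(1/10, 1/5, 7/10)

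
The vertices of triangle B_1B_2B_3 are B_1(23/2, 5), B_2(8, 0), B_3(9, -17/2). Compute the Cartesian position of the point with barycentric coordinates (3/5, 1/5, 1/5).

M = (3/5)·B_1 + (1/5)·B_2 + (1/5)·B_3.
x-coordinate: (3/5)·(23/2) + (1/5)·8 + (1/5)·9 = 103/10.
y-coordinate: (3/5)·5 + (1/5)·0 + (1/5)·(-17/2) = 13/10.

(103/10, 13/10)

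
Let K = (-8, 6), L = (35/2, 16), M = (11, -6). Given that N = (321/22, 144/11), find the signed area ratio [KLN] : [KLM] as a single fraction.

1/11

[KLM] = ½·((-8)·(16−(-6)) + (35/2)·(-6−6) + 11·(6−16)) = ½·(-176 − 210 − 110) = -248.
[KLN] = ½·((-8)·(16−(144/11)) + (35/2)·(144/11−6) + (321/22)·(6−16)) = ½·(-256/11 + 1365/11 − 1605/11) = -248/11, so the ratio is (-248/11)/(-248) = 1/11.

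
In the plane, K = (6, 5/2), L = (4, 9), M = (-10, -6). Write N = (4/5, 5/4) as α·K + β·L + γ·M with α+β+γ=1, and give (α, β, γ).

Signed area of the reference triangle: [KLM] = ½·(6·(9−(-6)) + 4·(-6−(5/2)) + (-10)·(5/2−9)) = ½·(90 − 34 + 65) = 121/2.
[NLM] = ½·((4/5)·(9−(-6)) + 4·(-6−(5/4)) + (-10)·(5/4−9)) = ½·(12 − 29 + 155/2) = 121/4, so the K-coordinate is (121/4)/(121/2) = 1/2.
[KNM] = ½·(6·(5/4−(-6)) + (4/5)·(-6−(5/2)) + (-10)·(5/2−(5/4))) = ½·(87/2 − 34/5 − 25/2) = 121/10, so the L-coordinate is 1/5.
[KLN] = ½·(6·(9−(5/4)) + 4·(5/4−(5/2)) + (4/5)·(5/2−9)) = ½·(93/2 − 5 − 26/5) = 363/20, so the M-coordinate is 3/10.

(1/2, 1/5, 3/10)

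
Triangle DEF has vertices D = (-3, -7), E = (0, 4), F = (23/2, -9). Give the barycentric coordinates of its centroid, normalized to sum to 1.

(1/3, 1/3, 1/3)

The centroid is the average of the vertices, so each weight is 1/3.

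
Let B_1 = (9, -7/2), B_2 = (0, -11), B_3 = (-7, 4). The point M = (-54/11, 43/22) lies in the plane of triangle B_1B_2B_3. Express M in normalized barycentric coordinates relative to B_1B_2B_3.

Signed area of the reference triangle: [B_1B_2B_3] = ½·(9·(-11−4) + 0·(4−(-7/2)) + (-7)·(-7/2−(-11))) = ½·(-135 + 0 − 105/2) = -375/4.
[MB_2B_3] = ½·((-54/11)·(-11−4) + 0·(4−(43/22)) + (-7)·(43/22−(-11))) = ½·(810/11 + 0 − 1995/22) = -375/44, so the B_1-coordinate is (-375/44)/(-375/4) = 1/11.
[B_1MB_3] = ½·(9·(43/22−4) + (-54/11)·(4−(-7/2)) + (-7)·(-7/2−(43/22))) = ½·(-405/22 − 405/11 + 420/11) = -375/44, so the B_2-coordinate is 1/11.
[B_1B_2M] = ½·(9·(-11−(43/22)) + 0·(43/22−(-7/2)) + (-54/11)·(-7/2−(-11))) = ½·(-2565/22 + 0 − 405/11) = -3375/44, so the B_3-coordinate is 9/11.

(1/11, 1/11, 9/11)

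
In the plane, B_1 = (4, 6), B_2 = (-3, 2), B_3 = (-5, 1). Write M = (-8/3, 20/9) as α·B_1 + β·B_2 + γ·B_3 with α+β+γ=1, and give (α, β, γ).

Signed area of the reference triangle: [B_1B_2B_3] = ½·(4·(2−1) + (-3)·(1−6) + (-5)·(6−2)) = ½·(4 + 15 − 20) = -1/2.
[MB_2B_3] = ½·((-8/3)·(2−1) + (-3)·(1−(20/9)) + (-5)·(20/9−2)) = ½·(-8/3 + 11/3 − 10/9) = -1/18, so the B_1-coordinate is (-1/18)/(-1/2) = 1/9.
[B_1MB_3] = ½·(4·(20/9−1) + (-8/3)·(1−6) + (-5)·(6−(20/9))) = ½·(44/9 + 40/3 − 170/9) = -1/3, so the B_2-coordinate is 2/3.
[B_1B_2M] = ½·(4·(2−(20/9)) + (-3)·(20/9−6) + (-8/3)·(6−2)) = ½·(-8/9 + 34/3 − 32/3) = -1/9, so the B_3-coordinate is 2/9.

(1/9, 2/3, 2/9)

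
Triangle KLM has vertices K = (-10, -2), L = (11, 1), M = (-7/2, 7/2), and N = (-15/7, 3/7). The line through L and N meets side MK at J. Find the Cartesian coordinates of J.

(-37/5, 1/5)

Barycentric coordinates of N with respect to KLM: (3/7, 2/7, 2/7).
On side MK the L-coordinate is zero; dropping N's L-weight 2/7 and renormalizing the remaining 2/7 : 3/7 gives weights 2/5, 3/5 on M, K.
J = (2/5)·(-7/2, 7/2) + (3/5)·(-10, -2) = (-37/5, 1/5).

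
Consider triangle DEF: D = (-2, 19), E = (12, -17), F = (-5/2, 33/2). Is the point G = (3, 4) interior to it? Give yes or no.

yes

Barycentric coordinates of G: (3/53, 20/53, 30/53).
The three coordinates are positive, positive, positive; a point is interior exactly when all three are positive.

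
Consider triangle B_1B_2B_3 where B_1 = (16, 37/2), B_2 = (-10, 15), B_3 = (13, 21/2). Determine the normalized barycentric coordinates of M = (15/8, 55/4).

(1/8, 1/2, 3/8)

Signed area of the reference triangle: [B_1B_2B_3] = ½·(16·(15−(21/2)) + (-10)·(21/2−(37/2)) + 13·(37/2−15)) = ½·(72 + 80 + 91/2) = 395/4.
[MB_2B_3] = ½·((15/8)·(15−(21/2)) + (-10)·(21/2−(55/4)) + 13·(55/4−15)) = ½·(135/16 + 65/2 − 65/4) = 395/32, so the B_1-coordinate is (395/32)/(395/4) = 1/8.
[B_1MB_3] = ½·(16·(55/4−(21/2)) + (15/8)·(21/2−(37/2)) + 13·(37/2−(55/4))) = ½·(52 − 15 + 247/4) = 395/8, so the B_2-coordinate is 1/2.
[B_1B_2M] = ½·(16·(15−(55/4)) + (-10)·(55/4−(37/2)) + (15/8)·(37/2−15)) = ½·(20 + 95/2 + 105/16) = 1185/32, so the B_3-coordinate is 3/8.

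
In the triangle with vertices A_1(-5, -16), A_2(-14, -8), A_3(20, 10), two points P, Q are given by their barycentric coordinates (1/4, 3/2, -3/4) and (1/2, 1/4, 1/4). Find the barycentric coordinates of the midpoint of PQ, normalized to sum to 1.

(3/8, 7/8, -1/4)

Since both coordinate triples sum to 1, the midpoint's barycentrics are the componentwise average.
(1/4+1/2)/2 = 3/8; similarly 7/8 and -1/4.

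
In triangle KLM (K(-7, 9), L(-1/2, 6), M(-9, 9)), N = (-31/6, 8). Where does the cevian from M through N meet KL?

(-22/5, 39/5)

Barycentric coordinates of N with respect to KLM: (1/2, 1/3, 1/6).
On side KL the M-coordinate is zero; dropping N's M-weight 1/6 and renormalizing the remaining 1/2 : 1/3 gives weights 3/5, 2/5 on K, L.
J = (3/5)·(-7, 9) + (2/5)·(-1/2, 6) = (-22/5, 39/5).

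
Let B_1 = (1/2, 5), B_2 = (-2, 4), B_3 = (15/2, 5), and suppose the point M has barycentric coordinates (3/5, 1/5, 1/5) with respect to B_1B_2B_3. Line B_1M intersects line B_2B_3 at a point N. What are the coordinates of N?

(11/4, 9/2)

Line B_1M meets B_2B_3 where the B_1-coordinate vanishes; zeroing M's B_1-weight and renormalizing leaves B_2, B_3-weights 1/5 : 1/5 → (1/2, 1/2).
So N = (1/2)·B_2 + (1/2)·B_3 = (11/4, 9/2).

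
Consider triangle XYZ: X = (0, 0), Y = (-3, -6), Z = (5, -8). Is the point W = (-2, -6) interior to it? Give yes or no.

yes

Barycentric coordinates of W: (1/27, 23/27, 1/9).
The three coordinates are positive, positive, positive; a point is interior exactly when all three are positive.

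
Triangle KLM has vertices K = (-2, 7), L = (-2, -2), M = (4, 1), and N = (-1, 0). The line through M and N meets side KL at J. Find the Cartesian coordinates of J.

(-2, -1/5)

Barycentric coordinates of N with respect to KLM: (1/6, 2/3, 1/6).
On side KL the M-coordinate is zero; dropping N's M-weight 1/6 and renormalizing the remaining 1/6 : 2/3 gives weights 1/5, 4/5 on K, L.
J = (1/5)·(-2, 7) + (4/5)·(-2, -2) = (-2, -1/5).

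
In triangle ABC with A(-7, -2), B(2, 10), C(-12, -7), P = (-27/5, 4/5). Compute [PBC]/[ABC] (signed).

1/5

[ABC] = ½·((-7)·(10−(-7)) + 2·(-7−(-2)) + (-12)·(-2−10)) = ½·(-119 − 10 + 144) = 15/2.
[PBC] = ½·((-27/5)·(10−(-7)) + 2·(-7−(4/5)) + (-12)·(4/5−10)) = ½·(-459/5 − 78/5 + 552/5) = 3/2, so the ratio is (3/2)/(15/2) = 1/5.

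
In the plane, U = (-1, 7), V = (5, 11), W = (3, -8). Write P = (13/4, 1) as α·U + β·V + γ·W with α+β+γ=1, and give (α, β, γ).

(1/8, 3/8, 1/2)

Signed area of the reference triangle: [UVW] = ½·((-1)·(11−(-8)) + 5·(-8−7) + 3·(7−11)) = ½·(-19 − 75 − 12) = -53.
[PVW] = ½·((13/4)·(11−(-8)) + 5·(-8−1) + 3·(1−11)) = ½·(247/4 − 45 − 30) = -53/8, so the U-coordinate is (-53/8)/(-53) = 1/8.
[UPW] = ½·((-1)·(1−(-8)) + (13/4)·(-8−7) + 3·(7−1)) = ½·(-9 − 195/4 + 18) = -159/8, so the V-coordinate is 3/8.
[UVP] = ½·((-1)·(11−1) + 5·(1−7) + (13/4)·(7−11)) = ½·(-10 − 30 − 13) = -53/2, so the W-coordinate is 1/2.
Check: 1/8 + 3/8 + 1/2 = 1.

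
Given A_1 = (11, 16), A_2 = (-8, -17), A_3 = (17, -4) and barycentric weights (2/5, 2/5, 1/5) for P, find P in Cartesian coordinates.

(23/5, -6/5)

P = (2/5)·A_1 + (2/5)·A_2 + (1/5)·A_3.
x-coordinate: (2/5)·11 + (2/5)·(-8) + (1/5)·17 = 23/5.
y-coordinate: (2/5)·16 + (2/5)·(-17) + (1/5)·(-4) = -6/5.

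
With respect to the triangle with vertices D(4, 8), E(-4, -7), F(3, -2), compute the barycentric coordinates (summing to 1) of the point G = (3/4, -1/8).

(3/8, 3/8, 1/4)

Signed area of the reference triangle: [DEF] = ½·(4·(-7−(-2)) + (-4)·(-2−8) + 3·(8−(-7))) = ½·(-20 + 40 + 45) = 65/2.
[GEF] = ½·((3/4)·(-7−(-2)) + (-4)·(-2−(-1/8)) + 3·(-1/8−(-7))) = ½·(-15/4 + 15/2 + 165/8) = 195/16, so the D-coordinate is (195/16)/(65/2) = 3/8.
[DGF] = ½·(4·(-1/8−(-2)) + (3/4)·(-2−8) + 3·(8−(-1/8))) = ½·(15/2 − 15/2 + 195/8) = 195/16, so the E-coordinate is 3/8.
[DEG] = ½·(4·(-7−(-1/8)) + (-4)·(-1/8−8) + (3/4)·(8−(-7))) = ½·(-55/2 + 65/2 + 45/4) = 65/8, so the F-coordinate is 1/4.
Check: 3/8 + 3/8 + 1/4 = 1.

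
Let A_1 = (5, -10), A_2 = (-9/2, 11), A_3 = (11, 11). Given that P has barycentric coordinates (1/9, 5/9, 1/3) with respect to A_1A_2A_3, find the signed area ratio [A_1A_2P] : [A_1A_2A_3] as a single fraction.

1/3

The signed ratio [A_1A_2P]/[A_1A_2A_3] equals the barycentric coordinate of P at vertex A_3, which is 1/3.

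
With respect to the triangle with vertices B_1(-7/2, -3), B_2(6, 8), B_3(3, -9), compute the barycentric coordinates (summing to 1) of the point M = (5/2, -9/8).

Signed area of the reference triangle: [B_1B_2B_3] = ½·((-7/2)·(8−(-9)) + 6·(-9−(-3)) + 3·(-3−8)) = ½·(-119/2 − 36 − 33) = -257/4.
[MB_2B_3] = ½·((5/2)·(8−(-9)) + 6·(-9−(-9/8)) + 3·(-9/8−8)) = ½·(85/2 − 189/4 − 219/8) = -257/16, so the B_1-coordinate is (-257/16)/(-257/4) = 1/4.
[B_1MB_3] = ½·((-7/2)·(-9/8−(-9)) + (5/2)·(-9−(-3)) + 3·(-3−(-9/8))) = ½·(-441/16 − 15 − 45/8) = -771/32, so the B_2-coordinate is 3/8.
[B_1B_2M] = ½·((-7/2)·(8−(-9/8)) + 6·(-9/8−(-3)) + (5/2)·(-3−8)) = ½·(-511/16 + 45/4 − 55/2) = -771/32, so the B_3-coordinate is 3/8.

(1/4, 3/8, 3/8)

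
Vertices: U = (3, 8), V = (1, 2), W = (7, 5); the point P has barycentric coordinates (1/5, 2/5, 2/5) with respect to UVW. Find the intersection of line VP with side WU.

(17/3, 6)

Line VP meets WU where the V-coordinate vanishes; zeroing P's V-weight and renormalizing leaves W, U-weights 2/5 : 1/5 → (2/3, 1/3).
So Q = (2/3)·W + (1/3)·U = (17/3, 6).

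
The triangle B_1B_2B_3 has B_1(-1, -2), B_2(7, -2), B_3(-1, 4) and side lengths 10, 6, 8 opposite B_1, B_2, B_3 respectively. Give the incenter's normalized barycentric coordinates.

The incenter has barycentric coordinates proportional to the opposite side lengths: (10 : 6 : 8).
Normalizing by 10+6+8 = 24 gives (5/12, 1/4, 1/3).

(5/12, 1/4, 1/3)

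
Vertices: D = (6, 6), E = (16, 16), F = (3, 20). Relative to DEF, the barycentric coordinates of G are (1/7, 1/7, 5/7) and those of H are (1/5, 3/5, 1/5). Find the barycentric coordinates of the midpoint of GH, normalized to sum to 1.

(6/35, 13/35, 16/35)

Since both coordinate triples sum to 1, the midpoint's barycentrics are the componentwise average.
(1/7+1/5)/2 = 6/35; similarly 13/35 and 16/35.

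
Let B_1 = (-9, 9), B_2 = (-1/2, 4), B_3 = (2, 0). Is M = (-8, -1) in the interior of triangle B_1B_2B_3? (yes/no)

Barycentric coordinates of M: (85/43, -202/43, 160/43).
The three coordinates are positive, negative, positive; a point is interior exactly when all three are positive.

no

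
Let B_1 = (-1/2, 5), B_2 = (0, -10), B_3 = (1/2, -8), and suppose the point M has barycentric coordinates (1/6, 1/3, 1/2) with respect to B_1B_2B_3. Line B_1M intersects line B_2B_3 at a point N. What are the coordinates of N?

Line B_1M meets B_2B_3 where the B_1-coordinate vanishes; zeroing M's B_1-weight and renormalizing leaves B_2, B_3-weights 1/3 : 1/2 → (2/5, 3/5).
So N = (2/5)·B_2 + (3/5)·B_3 = (3/10, -44/5).

(3/10, -44/5)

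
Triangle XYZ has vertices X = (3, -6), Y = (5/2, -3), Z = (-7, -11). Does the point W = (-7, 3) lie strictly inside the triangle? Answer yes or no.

Barycentric coordinates of W: (-266/65, 56/13, 51/65).
The three coordinates are negative, positive, positive; a point is interior exactly when all three are positive.

no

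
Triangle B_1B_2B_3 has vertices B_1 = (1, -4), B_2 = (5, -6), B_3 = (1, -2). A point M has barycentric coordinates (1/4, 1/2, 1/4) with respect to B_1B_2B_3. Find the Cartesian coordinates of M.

(3, -9/2)

M = (1/4)·B_1 + (1/2)·B_2 + (1/4)·B_3.
x-coordinate: (1/4)·1 + (1/2)·5 + (1/4)·1 = 3.
y-coordinate: (1/4)·(-4) + (1/2)·(-6) + (1/4)·(-2) = -9/2.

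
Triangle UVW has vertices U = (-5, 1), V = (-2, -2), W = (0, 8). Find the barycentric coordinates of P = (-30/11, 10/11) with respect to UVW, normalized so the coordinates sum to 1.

Signed area of the reference triangle: [UVW] = ½·((-5)·(-2−8) + (-2)·(8−1) + 0·(1−(-2))) = ½·(50 − 14 + 0) = 18.
[PVW] = ½·((-30/11)·(-2−8) + (-2)·(8−(10/11)) + 0·(10/11−(-2))) = ½·(300/11 − 156/11 + 0) = 72/11, so the U-coordinate is (72/11)/18 = 4/11.
[UPW] = ½·((-5)·(10/11−8) + (-30/11)·(8−1) + 0·(1−(10/11))) = ½·(390/11 − 210/11 + 0) = 90/11, so the V-coordinate is 5/11.
[UVP] = ½·((-5)·(-2−(10/11)) + (-2)·(10/11−1) + (-30/11)·(1−(-2))) = ½·(160/11 + 2/11 − 90/11) = 36/11, so the W-coordinate is 2/11.
Check: 4/11 + 5/11 + 2/11 = 1.

(4/11, 5/11, 2/11)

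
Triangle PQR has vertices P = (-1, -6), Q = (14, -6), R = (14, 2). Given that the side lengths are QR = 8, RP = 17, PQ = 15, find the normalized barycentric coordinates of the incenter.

The incenter has barycentric coordinates proportional to the opposite side lengths: (8 : 17 : 15).
Normalizing by 8+17+15 = 40 gives (1/5, 17/40, 3/8).

(1/5, 17/40, 3/8)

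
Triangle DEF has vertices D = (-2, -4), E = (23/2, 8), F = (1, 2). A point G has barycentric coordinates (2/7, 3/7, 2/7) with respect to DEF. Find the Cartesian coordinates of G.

(65/14, 20/7)

G = (2/7)·D + (3/7)·E + (2/7)·F.
x-coordinate: (2/7)·(-2) + (3/7)·(23/2) + (2/7)·1 = 65/14.
y-coordinate: (2/7)·(-4) + (3/7)·8 + (2/7)·2 = 20/7.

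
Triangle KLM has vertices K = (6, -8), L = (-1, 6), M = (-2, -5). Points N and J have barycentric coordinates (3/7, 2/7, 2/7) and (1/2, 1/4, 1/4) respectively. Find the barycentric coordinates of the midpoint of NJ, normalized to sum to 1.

Since both coordinate triples sum to 1, the midpoint's barycentrics are the componentwise average.
(3/7+1/2)/2 = 13/28; similarly 15/56 and 15/56.

(13/28, 15/56, 15/56)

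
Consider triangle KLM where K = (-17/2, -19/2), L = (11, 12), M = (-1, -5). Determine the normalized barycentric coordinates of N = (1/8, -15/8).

Signed area of the reference triangle: [KLM] = ½·((-17/2)·(12−(-5)) + 11·(-5−(-19/2)) + (-1)·(-19/2−12)) = ½·(-289/2 + 99/2 + 43/2) = -147/4.
[NLM] = ½·((1/8)·(12−(-5)) + 11·(-5−(-15/8)) + (-1)·(-15/8−12)) = ½·(17/8 − 275/8 + 111/8) = -147/16, so the K-coordinate is (-147/16)/(-147/4) = 1/4.
[KNM] = ½·((-17/2)·(-15/8−(-5)) + (1/8)·(-5−(-19/2)) + (-1)·(-19/2−(-15/8))) = ½·(-425/16 + 9/16 + 61/8) = -147/16, so the L-coordinate is 1/4.
[KLN] = ½·((-17/2)·(12−(-15/8)) + 11·(-15/8−(-19/2)) + (1/8)·(-19/2−12)) = ½·(-1887/16 + 671/8 − 43/16) = -147/8, so the M-coordinate is 1/2.

(1/4, 1/4, 1/2)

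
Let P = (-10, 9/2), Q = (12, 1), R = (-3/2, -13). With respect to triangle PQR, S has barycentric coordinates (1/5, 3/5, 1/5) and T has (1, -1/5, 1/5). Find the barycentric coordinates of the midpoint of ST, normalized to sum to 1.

(3/5, 1/5, 1/5)

Since both coordinate triples sum to 1, the midpoint's barycentrics are the componentwise average.
(1/5+1)/2 = 3/5; similarly 1/5 and 1/5.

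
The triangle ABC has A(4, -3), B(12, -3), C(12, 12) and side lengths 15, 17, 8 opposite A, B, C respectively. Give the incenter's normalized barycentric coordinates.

The incenter has barycentric coordinates proportional to the opposite side lengths: (15 : 17 : 8).
Normalizing by 15+17+8 = 40 gives (3/8, 17/40, 1/5).

(3/8, 17/40, 1/5)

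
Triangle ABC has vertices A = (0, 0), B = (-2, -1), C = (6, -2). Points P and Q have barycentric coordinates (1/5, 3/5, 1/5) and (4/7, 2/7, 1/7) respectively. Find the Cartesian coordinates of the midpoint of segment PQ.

Barycentric coordinates of the midpoint are the average: (27/70, 31/70, 6/35).
Converting: (27/70)·A + (31/70)·B + (6/35)·C = (1/7, -11/14).

(1/7, -11/14)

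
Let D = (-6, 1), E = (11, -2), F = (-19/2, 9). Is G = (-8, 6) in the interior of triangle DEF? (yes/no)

yes

Barycentric coordinates of G: (90/251, 3/251, 158/251).
The three coordinates are positive, positive, positive; a point is interior exactly when all three are positive.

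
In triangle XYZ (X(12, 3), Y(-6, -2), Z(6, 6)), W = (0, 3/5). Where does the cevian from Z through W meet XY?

(-3/2, -3/4)

Barycentric coordinates of W with respect to XYZ: (1/5, 3/5, 1/5).
On side XY the Z-coordinate is zero; dropping W's Z-weight 1/5 and renormalizing the remaining 1/5 : 3/5 gives weights 1/4, 3/4 on X, Y.
V = (1/4)·(12, 3) + (3/4)·(-6, -2) = (-3/2, -3/4).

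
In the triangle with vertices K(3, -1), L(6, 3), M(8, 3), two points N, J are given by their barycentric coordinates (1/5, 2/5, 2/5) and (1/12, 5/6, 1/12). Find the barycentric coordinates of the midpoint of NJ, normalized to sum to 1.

Since both coordinate triples sum to 1, the midpoint's barycentrics are the componentwise average.
(1/5+1/12)/2 = 17/120; similarly 37/60 and 29/120.

(17/120, 37/60, 29/120)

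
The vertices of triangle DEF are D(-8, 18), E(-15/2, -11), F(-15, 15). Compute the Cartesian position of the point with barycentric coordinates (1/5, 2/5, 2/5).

(-53/5, 26/5)

G = (1/5)·D + (2/5)·E + (2/5)·F.
x-coordinate: (1/5)·(-8) + (2/5)·(-15/2) + (2/5)·(-15) = -53/5.
y-coordinate: (1/5)·18 + (2/5)·(-11) + (2/5)·15 = 26/5.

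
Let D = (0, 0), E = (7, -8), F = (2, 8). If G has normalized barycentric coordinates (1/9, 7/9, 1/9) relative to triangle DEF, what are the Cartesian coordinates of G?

(17/3, -16/3)

G = (1/9)·D + (7/9)·E + (1/9)·F.
x-coordinate: (1/9)·0 + (7/9)·7 + (1/9)·2 = 17/3.
y-coordinate: (1/9)·0 + (7/9)·(-8) + (1/9)·8 = -16/3.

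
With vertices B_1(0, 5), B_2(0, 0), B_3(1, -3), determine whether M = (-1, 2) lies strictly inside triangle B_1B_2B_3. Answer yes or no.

Barycentric coordinates of M: (-1/5, 11/5, -1).
The three coordinates are negative, positive, negative; a point is interior exactly when all three are positive.

no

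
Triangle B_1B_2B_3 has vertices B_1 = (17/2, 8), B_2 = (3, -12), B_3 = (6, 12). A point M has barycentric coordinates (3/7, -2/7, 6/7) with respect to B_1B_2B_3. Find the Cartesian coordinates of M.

M = (3/7)·B_1 + (-2/7)·B_2 + (6/7)·B_3.
x-coordinate: (3/7)·(17/2) + (-2/7)·3 + (6/7)·6 = 111/14.
y-coordinate: (3/7)·8 + (-2/7)·(-12) + (6/7)·12 = 120/7.

(111/14, 120/7)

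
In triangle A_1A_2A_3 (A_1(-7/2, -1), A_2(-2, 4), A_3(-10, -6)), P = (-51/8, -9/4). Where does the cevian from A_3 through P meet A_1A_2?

Barycentric coordinates of P with respect to A_1A_2A_3: (1/4, 1/4, 1/2).
On side A_1A_2 the A_3-coordinate is zero; dropping P's A_3-weight 1/2 and renormalizing the remaining 1/4 : 1/4 gives weights 1/2, 1/2 on A_1, A_2.
Q = (1/2)·(-7/2, -1) + (1/2)·(-2, 4) = (-11/4, 3/2).

(-11/4, 3/2)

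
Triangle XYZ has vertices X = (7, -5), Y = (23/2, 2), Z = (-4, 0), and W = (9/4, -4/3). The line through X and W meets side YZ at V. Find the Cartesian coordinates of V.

(-1/8, 1/2)

Barycentric coordinates of W with respect to XYZ: (1/3, 1/6, 1/2).
On side YZ the X-coordinate is zero; dropping W's X-weight 1/3 and renormalizing the remaining 1/6 : 1/2 gives weights 1/4, 3/4 on Y, Z.
V = (1/4)·(23/2, 2) + (3/4)·(-4, 0) = (-1/8, 1/2).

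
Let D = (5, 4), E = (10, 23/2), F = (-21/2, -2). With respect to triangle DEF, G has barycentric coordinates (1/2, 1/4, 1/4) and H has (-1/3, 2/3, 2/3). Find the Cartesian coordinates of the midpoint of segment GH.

Barycentric coordinates of the midpoint are the average: (1/12, 11/24, 11/24).
Converting: (1/12)·D + (11/24)·E + (11/24)·F = (3/16, 75/16).

(3/16, 75/16)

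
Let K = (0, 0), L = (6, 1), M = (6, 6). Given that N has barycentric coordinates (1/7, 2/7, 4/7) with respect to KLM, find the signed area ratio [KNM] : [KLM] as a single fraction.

The signed ratio [KNM]/[KLM] equals the barycentric coordinate of N at vertex L, which is 2/7.

2/7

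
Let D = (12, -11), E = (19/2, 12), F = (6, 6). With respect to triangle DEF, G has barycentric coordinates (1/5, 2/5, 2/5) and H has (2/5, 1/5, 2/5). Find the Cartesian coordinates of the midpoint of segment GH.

Barycentric coordinates of the midpoint are the average: (3/10, 3/10, 2/5).
Converting: (3/10)·D + (3/10)·E + (2/5)·F = (177/20, 27/10).

(177/20, 27/10)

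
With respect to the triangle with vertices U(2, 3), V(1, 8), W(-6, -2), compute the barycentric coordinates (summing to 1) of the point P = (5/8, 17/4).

(1/2, 3/8, 1/8)

Signed area of the reference triangle: [UVW] = ½·(2·(8−(-2)) + 1·(-2−3) + (-6)·(3−8)) = ½·(20 − 5 + 30) = 45/2.
[PVW] = ½·((5/8)·(8−(-2)) + 1·(-2−(17/4)) + (-6)·(17/4−8)) = ½·(25/4 − 25/4 + 45/2) = 45/4, so the U-coordinate is (45/4)/(45/2) = 1/2.
[UPW] = ½·(2·(17/4−(-2)) + (5/8)·(-2−3) + (-6)·(3−(17/4))) = ½·(25/2 − 25/8 + 15/2) = 135/16, so the V-coordinate is 3/8.
[UVP] = ½·(2·(8−(17/4)) + 1·(17/4−3) + (5/8)·(3−8)) = ½·(15/2 + 5/4 − 25/8) = 45/16, so the W-coordinate is 1/8.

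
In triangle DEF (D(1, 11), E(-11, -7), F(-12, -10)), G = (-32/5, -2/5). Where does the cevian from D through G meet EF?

(-34/3, -8)

Barycentric coordinates of G with respect to DEF: (2/5, 2/5, 1/5).
On side EF the D-coordinate is zero; dropping G's D-weight 2/5 and renormalizing the remaining 2/5 : 1/5 gives weights 2/3, 1/3 on E, F.
H = (2/3)·(-11, -7) + (1/3)·(-12, -10) = (-34/3, -8).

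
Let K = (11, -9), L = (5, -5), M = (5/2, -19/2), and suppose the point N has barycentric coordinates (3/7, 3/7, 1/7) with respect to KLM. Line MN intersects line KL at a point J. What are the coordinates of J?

Line MN meets KL where the M-coordinate vanishes; zeroing N's M-weight and renormalizing leaves K, L-weights 3/7 : 3/7 → (1/2, 1/2).
So J = (1/2)·K + (1/2)·L = (8, -7).

(8, -7)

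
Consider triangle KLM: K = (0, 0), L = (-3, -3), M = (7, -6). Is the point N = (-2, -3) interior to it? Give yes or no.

yes

Barycentric coordinates of N: (1/13, 11/13, 1/13).
The three coordinates are positive, positive, positive; a point is interior exactly when all three are positive.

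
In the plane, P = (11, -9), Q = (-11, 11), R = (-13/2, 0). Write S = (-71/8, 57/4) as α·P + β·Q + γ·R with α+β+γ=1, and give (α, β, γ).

(1/4, 3/2, -3/4)

Signed area of the reference triangle: [PQR] = ½·(11·(11−0) + (-11)·(0−(-9)) + (-13/2)·(-9−11)) = ½·(121 − 99 + 130) = 76.
[SQR] = ½·((-71/8)·(11−0) + (-11)·(0−(57/4)) + (-13/2)·(57/4−11)) = ½·(-781/8 + 627/4 − 169/8) = 19, so the P-coordinate is 19/76 = 1/4.
[PSR] = ½·(11·(57/4−0) + (-71/8)·(0−(-9)) + (-13/2)·(-9−(57/4))) = ½·(627/4 − 639/8 + 1209/8) = 114, so the Q-coordinate is 3/2.
[PQS] = ½·(11·(11−(57/4)) + (-11)·(57/4−(-9)) + (-71/8)·(-9−11)) = ½·(-143/4 − 1023/4 + 355/2) = -57, so the R-coordinate is -3/4.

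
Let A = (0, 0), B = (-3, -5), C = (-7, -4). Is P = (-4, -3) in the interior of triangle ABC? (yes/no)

Barycentric coordinates of P: (7/23, 5/23, 11/23).
The three coordinates are positive, positive, positive; a point is interior exactly when all three are positive.

yes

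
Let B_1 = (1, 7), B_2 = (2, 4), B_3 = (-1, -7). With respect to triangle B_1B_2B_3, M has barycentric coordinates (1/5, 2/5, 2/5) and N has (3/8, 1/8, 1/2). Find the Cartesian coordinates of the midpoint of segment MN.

(29/80, -7/80)

Barycentric coordinates of the midpoint are the average: (23/80, 21/80, 9/20).
Converting: (23/80)·B_1 + (21/80)·B_2 + (9/20)·B_3 = (29/80, -7/80).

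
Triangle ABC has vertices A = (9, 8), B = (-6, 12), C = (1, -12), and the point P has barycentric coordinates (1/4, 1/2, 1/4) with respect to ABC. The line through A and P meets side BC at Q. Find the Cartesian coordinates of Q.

Line AP meets BC where the A-coordinate vanishes; zeroing P's A-weight and renormalizing leaves B, C-weights 1/2 : 1/4 → (2/3, 1/3).
So Q = (2/3)·B + (1/3)·C = (-11/3, 4).

(-11/3, 4)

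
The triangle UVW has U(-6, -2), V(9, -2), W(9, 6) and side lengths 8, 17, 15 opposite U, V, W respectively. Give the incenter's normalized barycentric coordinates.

(1/5, 17/40, 3/8)

The incenter has barycentric coordinates proportional to the opposite side lengths: (8 : 17 : 15).
Normalizing by 8+17+15 = 40 gives (1/5, 17/40, 3/8).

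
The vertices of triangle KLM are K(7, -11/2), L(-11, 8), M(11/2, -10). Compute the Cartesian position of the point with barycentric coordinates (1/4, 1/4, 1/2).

N = (1/4)·K + (1/4)·L + (1/2)·M.
x-coordinate: (1/4)·7 + (1/4)·(-11) + (1/2)·(11/2) = 7/4.
y-coordinate: (1/4)·(-11/2) + (1/4)·8 + (1/2)·(-10) = -35/8.

(7/4, -35/8)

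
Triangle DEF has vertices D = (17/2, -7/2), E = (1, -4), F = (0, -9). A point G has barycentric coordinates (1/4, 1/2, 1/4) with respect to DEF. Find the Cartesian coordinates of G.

G = (1/4)·D + (1/2)·E + (1/4)·F.
x-coordinate: (1/4)·(17/2) + (1/2)·1 + (1/4)·0 = 21/8.
y-coordinate: (1/4)·(-7/2) + (1/2)·(-4) + (1/4)·(-9) = -41/8.

(21/8, -41/8)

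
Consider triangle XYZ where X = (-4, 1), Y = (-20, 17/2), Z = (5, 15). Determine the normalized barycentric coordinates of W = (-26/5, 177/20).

Signed area of the reference triangle: [XYZ] = ½·((-4)·(17/2−15) + (-20)·(15−1) + 5·(1−(17/2))) = ½·(26 − 280 − 75/2) = -583/4.
[WYZ] = ½·((-26/5)·(17/2−15) + (-20)·(15−(177/20)) + 5·(177/20−(17/2))) = ½·(169/5 − 123 + 7/4) = -1749/40, so the X-coordinate is (-1749/40)/(-583/4) = 3/10.
[XWZ] = ½·((-4)·(177/20−15) + (-26/5)·(15−1) + 5·(1−(177/20))) = ½·(123/5 − 364/5 − 157/4) = -1749/40, so the Y-coordinate is 3/10.
[XYW] = ½·((-4)·(17/2−(177/20)) + (-20)·(177/20−1) + (-26/5)·(1−(17/2))) = ½·(7/5 − 157 + 39) = -583/10, so the Z-coordinate is 2/5.

(3/10, 3/10, 2/5)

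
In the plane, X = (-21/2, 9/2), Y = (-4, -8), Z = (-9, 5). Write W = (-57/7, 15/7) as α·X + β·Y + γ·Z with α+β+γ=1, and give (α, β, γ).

Signed area of the reference triangle: [XYZ] = ½·((-21/2)·(-8−5) + (-4)·(5−(9/2)) + (-9)·(9/2−(-8))) = ½·(273/2 − 2 − 225/2) = 11.
[WYZ] = ½·((-57/7)·(-8−5) + (-4)·(5−(15/7)) + (-9)·(15/7−(-8))) = ½·(741/7 − 80/7 − 639/7) = 11/7, so the X-coordinate is (11/7)/11 = 1/7.
[XWZ] = ½·((-21/2)·(15/7−5) + (-57/7)·(5−(9/2)) + (-9)·(9/2−(15/7))) = ½·(30 − 57/14 − 297/14) = 33/14, so the Y-coordinate is 3/14.
[XYW] = ½·((-21/2)·(-8−(15/7)) + (-4)·(15/7−(9/2)) + (-57/7)·(9/2−(-8))) = ½·(213/2 + 66/7 − 1425/14) = 99/14, so the Z-coordinate is 9/14.
Check: 1/7 + 3/14 + 9/14 = 1.

(1/7, 3/14, 9/14)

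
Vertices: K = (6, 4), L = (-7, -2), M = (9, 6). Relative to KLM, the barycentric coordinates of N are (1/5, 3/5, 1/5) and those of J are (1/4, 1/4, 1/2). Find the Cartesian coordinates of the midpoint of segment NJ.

(61/40, 43/20)

Barycentric coordinates of the midpoint are the average: (9/40, 17/40, 7/20).
Converting: (9/40)·K + (17/40)·L + (7/20)·M = (61/40, 43/20).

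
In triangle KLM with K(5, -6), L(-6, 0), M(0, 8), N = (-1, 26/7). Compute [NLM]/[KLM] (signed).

[KLM] = ½·(5·(0−8) + (-6)·(8−(-6)) + 0·(-6−0)) = ½·(-40 − 84 + 0) = -62.
[NLM] = ½·((-1)·(0−8) + (-6)·(8−(26/7)) + 0·(26/7−0)) = ½·(8 − 180/7 + 0) = -62/7, so the ratio is (-62/7)/(-62) = 1/7.

1/7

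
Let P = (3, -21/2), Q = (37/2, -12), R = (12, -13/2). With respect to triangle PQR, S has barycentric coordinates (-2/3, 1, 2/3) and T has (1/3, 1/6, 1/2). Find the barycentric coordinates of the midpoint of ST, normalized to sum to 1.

(-1/6, 7/12, 7/12)

Since both coordinate triples sum to 1, the midpoint's barycentrics are the componentwise average.
(-2/3+1/3)/2 = -1/6; similarly 7/12 and 7/12.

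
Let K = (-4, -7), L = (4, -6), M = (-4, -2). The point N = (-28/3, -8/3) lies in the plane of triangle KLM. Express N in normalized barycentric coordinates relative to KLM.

(2/3, -2/3, 1)

Signed area of the reference triangle: [KLM] = ½·((-4)·(-6−(-2)) + 4·(-2−(-7)) + (-4)·(-7−(-6))) = ½·(16 + 20 + 4) = 20.
[NLM] = ½·((-28/3)·(-6−(-2)) + 4·(-2−(-8/3)) + (-4)·(-8/3−(-6))) = ½·(112/3 + 8/3 − 40/3) = 40/3, so the K-coordinate is (40/3)/20 = 2/3.
[KNM] = ½·((-4)·(-8/3−(-2)) + (-28/3)·(-2−(-7)) + (-4)·(-7−(-8/3))) = ½·(8/3 − 140/3 + 52/3) = -40/3, so the L-coordinate is -2/3.
[KLN] = ½·((-4)·(-6−(-8/3)) + 4·(-8/3−(-7)) + (-28/3)·(-7−(-6))) = ½·(40/3 + 52/3 + 28/3) = 20, so the M-coordinate is 1.
Check: 2/3 − 2/3 + 1 = 1.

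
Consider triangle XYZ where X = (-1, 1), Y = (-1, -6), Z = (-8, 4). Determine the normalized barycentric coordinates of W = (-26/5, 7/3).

(1/3, 1/15, 3/5)

Signed area of the reference triangle: [XYZ] = ½·((-1)·(-6−4) + (-1)·(4−1) + (-8)·(1−(-6))) = ½·(10 − 3 − 56) = -49/2.
[WYZ] = ½·((-26/5)·(-6−4) + (-1)·(4−(7/3)) + (-8)·(7/3−(-6))) = ½·(52 − 5/3 − 200/3) = -49/6, so the X-coordinate is (-49/6)/(-49/2) = 1/3.
[XWZ] = ½·((-1)·(7/3−4) + (-26/5)·(4−1) + (-8)·(1−(7/3))) = ½·(5/3 − 78/5 + 32/3) = -49/30, so the Y-coordinate is 1/15.
[XYW] = ½·((-1)·(-6−(7/3)) + (-1)·(7/3−1) + (-26/5)·(1−(-6))) = ½·(25/3 − 4/3 − 182/5) = -147/10, so the Z-coordinate is 3/5.
Check: 1/3 + 1/15 + 3/5 = 1.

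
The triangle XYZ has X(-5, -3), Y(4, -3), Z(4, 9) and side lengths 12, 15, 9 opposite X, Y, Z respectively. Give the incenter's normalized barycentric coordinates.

(1/3, 5/12, 1/4)

The incenter has barycentric coordinates proportional to the opposite side lengths: (12 : 15 : 9).
Normalizing by 12+15+9 = 36 gives (1/3, 5/12, 1/4).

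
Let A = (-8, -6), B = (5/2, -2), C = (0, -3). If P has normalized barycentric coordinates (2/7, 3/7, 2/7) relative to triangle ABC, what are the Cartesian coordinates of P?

P = (2/7)·A + (3/7)·B + (2/7)·C.
x-coordinate: (2/7)·(-8) + (3/7)·(5/2) + (2/7)·0 = -17/14.
y-coordinate: (2/7)·(-6) + (3/7)·(-2) + (2/7)·(-3) = -24/7.

(-17/14, -24/7)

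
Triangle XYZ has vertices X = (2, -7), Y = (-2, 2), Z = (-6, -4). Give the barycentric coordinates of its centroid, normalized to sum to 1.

The centroid is the average of the vertices, so each weight is 1/3.

(1/3, 1/3, 1/3)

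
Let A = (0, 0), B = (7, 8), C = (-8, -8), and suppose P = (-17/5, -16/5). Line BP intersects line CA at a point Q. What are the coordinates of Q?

(-6, -6)

Barycentric coordinates of P with respect to ABC: (1/5, 1/5, 3/5).
On side CA the B-coordinate is zero; dropping P's B-weight 1/5 and renormalizing the remaining 3/5 : 1/5 gives weights 3/4, 1/4 on C, A.
Q = (3/4)·(-8, -8) + (1/4)·(0, 0) = (-6, -6).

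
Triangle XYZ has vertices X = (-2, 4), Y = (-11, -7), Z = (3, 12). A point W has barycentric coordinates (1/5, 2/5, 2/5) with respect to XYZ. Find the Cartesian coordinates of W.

W = (1/5)·X + (2/5)·Y + (2/5)·Z.
x-coordinate: (1/5)·(-2) + (2/5)·(-11) + (2/5)·3 = -18/5.
y-coordinate: (1/5)·4 + (2/5)·(-7) + (2/5)·12 = 14/5.

(-18/5, 14/5)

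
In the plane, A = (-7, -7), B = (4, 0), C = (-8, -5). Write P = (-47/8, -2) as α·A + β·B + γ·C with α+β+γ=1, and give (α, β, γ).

(-7/8, 1/4, 13/8)

Signed area of the reference triangle: [ABC] = ½·((-7)·(0−(-5)) + 4·(-5−(-7)) + (-8)·(-7−0)) = ½·(-35 + 8 + 56) = 29/2.
[PBC] = ½·((-47/8)·(0−(-5)) + 4·(-5−(-2)) + (-8)·(-2−0)) = ½·(-235/8 − 12 + 16) = -203/16, so the A-coordinate is (-203/16)/(29/2) = -7/8.
[APC] = ½·((-7)·(-2−(-5)) + (-47/8)·(-5−(-7)) + (-8)·(-7−(-2))) = ½·(-21 − 47/4 + 40) = 29/8, so the B-coordinate is 1/4.
[ABP] = ½·((-7)·(0−(-2)) + 4·(-2−(-7)) + (-47/8)·(-7−0)) = ½·(-14 + 20 + 329/8) = 377/16, so the C-coordinate is 13/8.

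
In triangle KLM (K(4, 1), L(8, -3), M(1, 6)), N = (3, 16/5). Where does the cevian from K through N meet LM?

Barycentric coordinates of N with respect to KLM: (1/5, 1/5, 3/5).
On side LM the K-coordinate is zero; dropping N's K-weight 1/5 and renormalizing the remaining 1/5 : 3/5 gives weights 1/4, 3/4 on L, M.
J = (1/4)·(8, -3) + (3/4)·(1, 6) = (11/4, 15/4).

(11/4, 15/4)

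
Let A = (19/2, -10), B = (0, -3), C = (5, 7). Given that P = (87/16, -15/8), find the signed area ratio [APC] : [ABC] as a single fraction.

1/4

[ABC] = ½·((19/2)·(-3−7) + 0·(7−(-10)) + 5·(-10−(-3))) = ½·(-95 + 0 − 35) = -65.
[APC] = ½·((19/2)·(-15/8−7) + (87/16)·(7−(-10)) + 5·(-10−(-15/8))) = ½·(-1349/16 + 1479/16 − 325/8) = -65/4, so the ratio is (-65/4)/(-65) = 1/4.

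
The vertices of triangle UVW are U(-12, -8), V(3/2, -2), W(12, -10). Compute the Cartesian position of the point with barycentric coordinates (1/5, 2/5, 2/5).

P = (1/5)·U + (2/5)·V + (2/5)·W.
x-coordinate: (1/5)·(-12) + (2/5)·(3/2) + (2/5)·12 = 3.
y-coordinate: (1/5)·(-8) + (2/5)·(-2) + (2/5)·(-10) = -32/5.

(3, -32/5)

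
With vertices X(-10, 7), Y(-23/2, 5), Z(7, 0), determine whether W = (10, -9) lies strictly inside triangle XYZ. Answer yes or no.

Barycentric coordinates of W: (-303/89, 264/89, 128/89).
The three coordinates are negative, positive, positive; a point is interior exactly when all three are positive.

no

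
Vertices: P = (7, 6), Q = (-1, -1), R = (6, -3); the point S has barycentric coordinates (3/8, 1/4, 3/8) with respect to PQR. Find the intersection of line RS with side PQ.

(19/5, 16/5)

Line RS meets PQ where the R-coordinate vanishes; zeroing S's R-weight and renormalizing leaves P, Q-weights 3/8 : 1/4 → (3/5, 2/5).
So T = (3/5)·P + (2/5)·Q = (19/5, 16/5).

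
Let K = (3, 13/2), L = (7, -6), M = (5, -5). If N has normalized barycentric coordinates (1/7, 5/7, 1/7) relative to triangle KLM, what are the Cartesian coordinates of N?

(43/7, -57/14)

N = (1/7)·K + (5/7)·L + (1/7)·M.
x-coordinate: (1/7)·3 + (5/7)·7 + (1/7)·5 = 43/7.
y-coordinate: (1/7)·(13/2) + (5/7)·(-6) + (1/7)·(-5) = -57/14.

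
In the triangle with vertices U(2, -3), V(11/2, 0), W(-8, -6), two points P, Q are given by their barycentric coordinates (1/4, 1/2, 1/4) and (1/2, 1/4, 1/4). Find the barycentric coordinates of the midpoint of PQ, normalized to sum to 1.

(3/8, 3/8, 1/4)

Since both coordinate triples sum to 1, the midpoint's barycentrics are the componentwise average.
(1/4+1/2)/2 = 3/8; similarly 3/8 and 1/4.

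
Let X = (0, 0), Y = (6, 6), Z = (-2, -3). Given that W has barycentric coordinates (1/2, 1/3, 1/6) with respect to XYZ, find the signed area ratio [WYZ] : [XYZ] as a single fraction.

The signed ratio [WYZ]/[XYZ] equals the barycentric coordinate of W at vertex X, which is 1/2.

1/2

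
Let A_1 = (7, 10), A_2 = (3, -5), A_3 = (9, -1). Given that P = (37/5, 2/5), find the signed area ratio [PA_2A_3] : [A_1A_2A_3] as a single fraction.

[A_1A_2A_3] = ½·(7·(-5−(-1)) + 3·(-1−10) + 9·(10−(-5))) = ½·(-28 − 33 + 135) = 37.
[PA_2A_3] = ½·((37/5)·(-5−(-1)) + 3·(-1−(2/5)) + 9·(2/5−(-5))) = ½·(-148/5 − 21/5 + 243/5) = 37/5, so the ratio is (37/5)/37 = 1/5.

1/5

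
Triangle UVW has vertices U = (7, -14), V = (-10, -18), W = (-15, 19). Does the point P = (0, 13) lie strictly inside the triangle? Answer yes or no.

Barycentric coordinates of P: (525/649, -33/59, 487/649).
The three coordinates are positive, negative, positive; a point is interior exactly when all three are positive.

no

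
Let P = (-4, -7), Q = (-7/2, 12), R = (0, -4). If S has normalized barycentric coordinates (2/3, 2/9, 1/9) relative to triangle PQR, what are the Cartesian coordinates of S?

S = (2/3)·P + (2/9)·Q + (1/9)·R.
x-coordinate: (2/3)·(-4) + (2/9)·(-7/2) + (1/9)·0 = -31/9.
y-coordinate: (2/3)·(-7) + (2/9)·12 + (1/9)·(-4) = -22/9.

(-31/9, -22/9)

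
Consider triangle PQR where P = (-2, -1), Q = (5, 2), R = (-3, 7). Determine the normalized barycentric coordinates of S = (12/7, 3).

Signed area of the reference triangle: [PQR] = ½·((-2)·(2−7) + 5·(7−(-1)) + (-3)·(-1−2)) = ½·(10 + 40 + 9) = 59/2.
[SQR] = ½·((12/7)·(2−7) + 5·(7−3) + (-3)·(3−2)) = ½·(-60/7 + 20 − 3) = 59/14, so the P-coordinate is (59/14)/(59/2) = 1/7.
[PSR] = ½·((-2)·(3−7) + (12/7)·(7−(-1)) + (-3)·(-1−3)) = ½·(8 + 96/7 + 12) = 118/7, so the Q-coordinate is 4/7.
[PQS] = ½·((-2)·(2−3) + 5·(3−(-1)) + (12/7)·(-1−2)) = ½·(2 + 20 − 36/7) = 59/7, so the R-coordinate is 2/7.
Check: 1/7 + 4/7 + 2/7 = 1.

(1/7, 4/7, 2/7)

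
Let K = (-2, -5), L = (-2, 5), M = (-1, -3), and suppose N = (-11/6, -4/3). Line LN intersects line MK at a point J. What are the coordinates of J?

(-7/4, -9/2)

Barycentric coordinates of N with respect to KLM: (1/2, 1/3, 1/6).
On side MK the L-coordinate is zero; dropping N's L-weight 1/3 and renormalizing the remaining 1/6 : 1/2 gives weights 1/4, 3/4 on M, K.
J = (1/4)·(-1, -3) + (3/4)·(-2, -5) = (-7/4, -9/2).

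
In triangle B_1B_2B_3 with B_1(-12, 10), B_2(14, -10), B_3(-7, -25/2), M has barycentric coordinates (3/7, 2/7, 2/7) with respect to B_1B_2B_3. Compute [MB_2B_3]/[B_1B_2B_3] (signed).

The signed ratio [MB_2B_3]/[B_1B_2B_3] equals the barycentric coordinate of M at vertex B_1, which is 3/7.

3/7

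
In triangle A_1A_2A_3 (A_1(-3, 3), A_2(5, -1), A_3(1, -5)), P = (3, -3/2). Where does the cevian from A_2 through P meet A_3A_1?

Barycentric coordinates of P with respect to A_1A_2A_3: (1/8, 5/8, 1/4).
On side A_3A_1 the A_2-coordinate is zero; dropping P's A_2-weight 5/8 and renormalizing the remaining 1/4 : 1/8 gives weights 2/3, 1/3 on A_3, A_1.
Q = (2/3)·(1, -5) + (1/3)·(-3, 3) = (-1/3, -7/3).

(-1/3, -7/3)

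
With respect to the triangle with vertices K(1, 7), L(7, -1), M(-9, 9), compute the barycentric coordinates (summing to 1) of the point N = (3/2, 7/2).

Signed area of the reference triangle: [KLM] = ½·(1·(-1−9) + 7·(9−7) + (-9)·(7−(-1))) = ½·(-10 + 14 − 72) = -34.
[NLM] = ½·((3/2)·(-1−9) + 7·(9−(7/2)) + (-9)·(7/2−(-1))) = ½·(-15 + 77/2 − 81/2) = -17/2, so the K-coordinate is (-17/2)/(-34) = 1/4.
[KNM] = ½·(1·(7/2−9) + (3/2)·(9−7) + (-9)·(7−(7/2))) = ½·(-11/2 + 3 − 63/2) = -17, so the L-coordinate is 1/2.
[KLN] = ½·(1·(-1−(7/2)) + 7·(7/2−7) + (3/2)·(7−(-1))) = ½·(-9/2 − 49/2 + 12) = -17/2, so the M-coordinate is 1/4.
Check: 1/4 + 1/2 + 1/4 = 1.

(1/4, 1/2, 1/4)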